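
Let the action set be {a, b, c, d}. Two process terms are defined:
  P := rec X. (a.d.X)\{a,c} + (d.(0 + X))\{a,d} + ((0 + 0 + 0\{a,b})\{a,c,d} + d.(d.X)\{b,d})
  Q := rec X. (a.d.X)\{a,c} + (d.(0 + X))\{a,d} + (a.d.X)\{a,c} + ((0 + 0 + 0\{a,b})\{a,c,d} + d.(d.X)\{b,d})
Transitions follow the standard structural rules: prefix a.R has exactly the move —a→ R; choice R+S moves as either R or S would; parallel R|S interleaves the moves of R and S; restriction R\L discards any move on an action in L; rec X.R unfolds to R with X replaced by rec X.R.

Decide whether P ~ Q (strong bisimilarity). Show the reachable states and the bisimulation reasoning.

P ~ Q

Reachable graph of P (2 states):
  p0 = rec X. (a.d.X)\{a,c} + (d.(0 + X))\{a,d} + ((0 + 0 + 0\{a,b})\{a,c,d} + d.(d.X)\{b,d}) has moves —d→ p1
  p1 = (d.(rec X. (a.d.X)\{a,c} + (d.(0 + X))\{a,d} + ((0 + 0 + 0\{a,b})\{a,c,d} + d.(d.X)\{b,d})))\{b,d} has moves deadlocked
Reachable graph of Q (2 states):
  q0 = rec X. (a.d.X)\{a,c} + (d.(0 + X))\{a,d} + (a.d.X)\{a,c} + ((0 + 0 + 0\{a,b})\{a,c,d} + d.(d.X)\{b,d}) has moves —d→ q1
  q1 = (d.(rec X. (a.d.X)\{a,c} + (d.(0 + X))\{a,d} + (a.d.X)\{a,c} + ((0 + 0 + 0\{a,b})\{a,c,d} + d.(d.X)\{b,d})))\{b,d} has moves deadlocked
Partition-refinement fixed point:
  B0 = {p0, q0}
  B1 = {p1, q1}
p0 ∈ B0, q0 ∈ B0 → same block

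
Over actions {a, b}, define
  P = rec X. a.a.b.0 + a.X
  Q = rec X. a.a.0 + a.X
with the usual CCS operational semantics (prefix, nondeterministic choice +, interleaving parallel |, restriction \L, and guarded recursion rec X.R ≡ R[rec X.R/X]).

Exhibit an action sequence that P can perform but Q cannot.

LTS(P): 4 reachable states
  p0 = rec X. a.a.b.0 + a.X | —a→ p0, —a→ p1
  p1 = a.b.0 | —a→ p2
  p2 = b.0 | —b→ p3
  p3 = 0 | ·
LTS(Q): 3 reachable states
  q0 = rec X. a.a.0 + a.X | —a→ q0, —a→ q1
  q1 = a.0 | —a→ q2
  q2 = 0 | ·
Run σ = ⟨aab⟩ on P: start {p0}
  step 1 (a): {p0, p1}
  step 2 (a): {p0, p1, p2}
  step 3 (b): {p3}
  — P admits the full trace.
Run σ = ⟨aab⟩ on Q: start {q0}
  step 1 (a): {q0, q1}
  step 2 (a): {q0, q1, q2}
  step 3 (b): no successor for Q

aab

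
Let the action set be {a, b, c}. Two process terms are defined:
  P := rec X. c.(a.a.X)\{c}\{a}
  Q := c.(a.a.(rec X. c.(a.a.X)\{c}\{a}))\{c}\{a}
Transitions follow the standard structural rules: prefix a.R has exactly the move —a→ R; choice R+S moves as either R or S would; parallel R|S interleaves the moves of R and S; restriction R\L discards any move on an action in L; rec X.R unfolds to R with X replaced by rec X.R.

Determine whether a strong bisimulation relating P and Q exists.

P ~ Q

LTS(P): 2 reachable states
  m0 = rec X. c.(a.a.X)\{c}\{a} has moves =c=> m1
  m1 = (a.a.(rec X. c.(a.a.X)\{c}\{a}))\{c}\{a} has moves ∅
LTS(Q): 2 reachable states
  n0 = c.(a.a.(rec X. c.(a.a.X)\{c}\{a}))\{c}\{a} has moves =c=> n1
  n1 = (a.a.(rec X. c.(a.a.X)\{c}\{a}))\{c}\{a} has moves ∅
Coarsest stable partition (strong bisimilarity classes):
  B0 = {m0, n0}
  B1 = {m1, n1}
m0 ∈ B0, n0 ∈ B0 → same block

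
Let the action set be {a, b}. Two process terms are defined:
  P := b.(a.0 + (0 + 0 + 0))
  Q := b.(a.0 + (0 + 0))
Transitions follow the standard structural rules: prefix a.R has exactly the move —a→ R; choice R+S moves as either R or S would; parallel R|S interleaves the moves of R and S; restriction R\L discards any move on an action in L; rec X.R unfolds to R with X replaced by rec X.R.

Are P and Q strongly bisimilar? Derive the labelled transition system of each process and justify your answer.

YES

P's transition system — 3 states:
  m0 = b.(a.0 + (0 + 0 + 0)) ⊢ --b--▸ m1
  m1 = a.0 + (0 + 0 + 0) ⊢ --a--▸ m2
  m2 = 0 ⊢ deadlocked
Q's transition system — 3 states:
  n0 = b.(a.0 + (0 + 0)) ⊢ --b--▸ n1
  n1 = a.0 + (0 + 0) ⊢ --a--▸ n2
  n2 = 0 ⊢ deadlocked
Partition-refinement fixed point:
  B0 = {m0, n0}
  B1 = {m1, n1}
  B2 = {m2, n2}
m0 ∈ B0, n0 ∈ B0 → same block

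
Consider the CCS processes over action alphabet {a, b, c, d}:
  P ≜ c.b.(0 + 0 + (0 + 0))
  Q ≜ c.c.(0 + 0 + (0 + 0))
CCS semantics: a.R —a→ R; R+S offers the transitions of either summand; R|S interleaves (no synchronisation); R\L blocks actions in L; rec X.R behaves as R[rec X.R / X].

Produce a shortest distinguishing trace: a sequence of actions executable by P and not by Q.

Reachable graph of P (3 states):
  u0 = c.b.(0 + 0 + (0 + 0)) has moves --c--▸ u1
  u1 = b.(0 + 0 + (0 + 0)) has moves --b--▸ u2
  u2 = 0 + 0 + (0 + 0) has moves (no moves)
Reachable graph of Q (3 states):
  v0 = c.c.(0 + 0 + (0 + 0)) has moves --c--▸ v1
  v1 = c.(0 + 0 + (0 + 0)) has moves --c--▸ v2
  v2 = 0 + 0 + (0 + 0) has moves (no moves)
Trace ⟨cb⟩ through P, begin at {u0}:
  [1] c ⇒ {u1}
  [2] b ⇒ {u2}
  ✓ P
Trace ⟨cb⟩ through Q, begin at {v0}:
  [1] c ⇒ {v1}
  [2] b ⇒ no successor for Q

cb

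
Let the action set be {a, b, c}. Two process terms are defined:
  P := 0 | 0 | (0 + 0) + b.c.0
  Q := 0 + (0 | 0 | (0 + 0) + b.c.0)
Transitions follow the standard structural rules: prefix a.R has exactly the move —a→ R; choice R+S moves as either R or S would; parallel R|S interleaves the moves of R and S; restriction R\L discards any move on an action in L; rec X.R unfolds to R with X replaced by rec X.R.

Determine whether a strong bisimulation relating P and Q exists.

P's transition system — 3 states:
  p0 = 0 | 0 | (0 + 0) + b.c.0 :: =b=> p1
  p1 = c.0 :: =c=> p2
  p2 = 0 :: deadlocked
Q's transition system — 3 states:
  q0 = 0 + (0 | 0 | (0 + 0) + b.c.0) :: =b=> q1
  q1 = c.0 :: =c=> q2
  q2 = 0 :: deadlocked
Coarsest stable partition (strong bisimilarity classes):
  B0 = {p0, q0}
  B1 = {p1, q1}
  B2 = {p2, q2}
p0 ∈ B0, q0 ∈ B0 → same block

YES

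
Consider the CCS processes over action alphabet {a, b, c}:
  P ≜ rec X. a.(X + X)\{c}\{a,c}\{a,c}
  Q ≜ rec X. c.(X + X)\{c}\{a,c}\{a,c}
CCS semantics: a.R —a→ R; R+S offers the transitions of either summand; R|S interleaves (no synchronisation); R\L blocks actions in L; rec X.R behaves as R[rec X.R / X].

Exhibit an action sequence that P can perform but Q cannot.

a

LTS(P): 2 reachable states
  p0 = rec X. a.(X + X)\{c}\{a,c}\{a,c} ⊢ ··a··> p1
  p1 = ((rec X. a.(X + X)\{c}\{a,c}\{a,c}) + (rec X. a.(X + X)\{c}\{a,c}\{a,c}))\{c}\{a,c}\{a,c} ⊢ deadlocked
LTS(Q): 2 reachable states
  q0 = rec X. c.(X + X)\{c}\{a,c}\{a,c} ⊢ ··c··> q1
  q1 = ((rec X. c.(X + X)\{c}\{a,c}\{a,c}) + (rec X. c.(X + X)\{c}\{a,c}\{a,c}))\{c}\{a,c}\{a,c} ⊢ deadlocked
Run σ = ⟨a⟩ on P: start {p0}
  [1] a ⇒ {p1}
  ✓ P
Run σ = ⟨a⟩ on Q: start {q0}
  [1] a ⇒ no successor for Q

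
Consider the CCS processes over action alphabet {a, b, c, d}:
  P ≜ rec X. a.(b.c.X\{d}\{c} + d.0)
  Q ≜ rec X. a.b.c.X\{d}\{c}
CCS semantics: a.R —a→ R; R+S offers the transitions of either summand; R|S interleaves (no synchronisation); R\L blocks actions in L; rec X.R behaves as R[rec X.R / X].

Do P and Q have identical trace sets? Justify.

Reachable graph of P (7 states):
  u0 = rec X. a.(b.c.X\{d}\{c} + d.0) has moves --a--▸ u1
  u1 = b.c.(rec X. a.(b.c.X\{d}\{c} + d.0))\{d}\{c} + d.0 has moves --b--▸ u2, --d--▸ u3
  u2 = c.(rec X. a.(b.c.X\{d}\{c} + d.0))\{d}\{c} has moves --c--▸ u4
  u3 = 0 has moves stopped
  u4 = (rec X. a.(b.c.X\{d}\{c} + d.0))\{d}\{c} has moves --a--▸ u5
  u5 = (b.c.(rec X. a.(b.c.X\{d}\{c} + d.0))\{d}\{c} + d.0)\{d}\{c} has moves --b--▸ u6
  u6 = (c.(rec X. a.(b.c.X\{d}\{c} + d.0))\{d}\{c})\{d}\{c} has moves stopped
Reachable graph of Q (6 states):
  v0 = rec X. a.b.c.X\{d}\{c} has moves --a--▸ v1
  v1 = b.c.(rec X. a.b.c.X\{d}\{c})\{d}\{c} has moves --b--▸ v2
  v2 = c.(rec X. a.b.c.X\{d}\{c})\{d}\{c} has moves --c--▸ v3
  v3 = (rec X. a.b.c.X\{d}\{c})\{d}\{c} has moves --a--▸ v4
  v4 = (b.c.(rec X. a.b.c.X\{d}\{c})\{d}\{c})\{d}\{c} has moves --b--▸ v5
  v5 = (c.(rec X. a.b.c.X\{d}\{c})\{d}\{c})\{d}\{c} has moves stopped
Executing ad from P (initial set {u0}):
  after a @ step 1: {u1}
  after d @ step 2: {u3}
  P completes σ.
Executing ad from Q (initial set {v0}):
  after a @ step 1: {v1}
  after d @ step 2: ∅  — Q cannot continue

trace-distinct — witness ⟨ad⟩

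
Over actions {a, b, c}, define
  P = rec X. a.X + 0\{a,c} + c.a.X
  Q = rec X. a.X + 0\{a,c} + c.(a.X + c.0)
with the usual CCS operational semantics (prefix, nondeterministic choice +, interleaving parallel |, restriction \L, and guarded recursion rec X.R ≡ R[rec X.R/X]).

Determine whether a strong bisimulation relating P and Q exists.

not bisimilar

P's transition system — 2 states:
  s0 = rec X. a.X + 0\{a,c} + c.a.X → —a→ s0, —c→ s1
  s1 = a.(rec X. a.X + 0\{a,c} + c.a.X) → —a→ s0
Q's transition system — 3 states:
  t0 = rec X. a.X + 0\{a,c} + c.(a.X + c.0) → —a→ t0, —c→ t1
  t1 = a.(rec X. a.X + 0\{a,c} + c.(a.X + c.0)) + c.0 → —a→ t0, —c→ t2
  t2 = 0 → ·
Coarsest stable partition (strong bisimilarity classes):
  B0 = {s0}
  B1 = {s1}
  B2 = {t0}
  B3 = {t1}
  B4 = {t2}
s0 ∈ B0, t0 ∈ B2 → different blocks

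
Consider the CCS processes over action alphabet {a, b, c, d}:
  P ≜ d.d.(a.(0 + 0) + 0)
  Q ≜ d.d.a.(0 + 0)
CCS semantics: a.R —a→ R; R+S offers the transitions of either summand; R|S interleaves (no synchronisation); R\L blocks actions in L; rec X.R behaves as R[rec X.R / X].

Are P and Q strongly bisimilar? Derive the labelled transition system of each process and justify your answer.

P ~ Q

P's transition system — 4 states:
  p0 = d.d.(a.(0 + 0) + 0) :: —d→ p1
  p1 = d.(a.(0 + 0) + 0) :: —d→ p2
  p2 = a.(0 + 0) + 0 :: —a→ p3
  p3 = 0 + 0 :: (no moves)
Q's transition system — 4 states:
  q0 = d.d.a.(0 + 0) :: —d→ q1
  q1 = d.a.(0 + 0) :: —d→ q2
  q2 = a.(0 + 0) :: —a→ q3
  q3 = 0 + 0 :: (no moves)
Bisimilarity quotient blocks:
  B0 = {p0, q0}
  B1 = {p1, q1}
  B2 = {p2, q2}
  B3 = {p3, q3}
p0 ∈ B0, q0 ∈ B0 → same block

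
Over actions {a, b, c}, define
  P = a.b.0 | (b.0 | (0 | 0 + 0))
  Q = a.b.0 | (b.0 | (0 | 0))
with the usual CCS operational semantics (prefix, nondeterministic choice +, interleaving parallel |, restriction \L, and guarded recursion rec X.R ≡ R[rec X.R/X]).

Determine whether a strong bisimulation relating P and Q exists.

bisimilar

Reachable graph of P (6 states):
  p0 = a.b.0 | (b.0 | (0 | 0 + 0)) :: -a-> p1, -b-> p2
  p1 = b.0 | (b.0 | (0 | 0 + 0)) :: -b-> p3, -b-> p4
  p2 = a.b.0 | (0 | (0 | 0 + 0)) :: -a-> p4
  p3 = 0 | (b.0 | (0 | 0 + 0)) :: -b-> p5
  p4 = b.0 | (0 | (0 | 0 + 0)) :: -b-> p5
  p5 = 0 | (0 | (0 | 0 + 0)) :: (no moves)
Reachable graph of Q (6 states):
  q0 = a.b.0 | (b.0 | (0 | 0)) :: -a-> q1, -b-> q2
  q1 = b.0 | (b.0 | (0 | 0)) :: -b-> q3, -b-> q4
  q2 = a.b.0 | (0 | (0 | 0)) :: -a-> q4
  q3 = 0 | (b.0 | (0 | 0)) :: -b-> q5
  q4 = b.0 | (0 | (0 | 0)) :: -b-> q5
  q5 = 0 | (0 | (0 | 0)) :: (no moves)
Partition-refinement fixed point:
  B0 = {p0, q0}
  B1 = {p2, q2}
  B2 = {p3, p4, q3, q4}
  B3 = {p5, q5}
  B4 = {p1, q1}
p0 ∈ B0, q0 ∈ B0 → same block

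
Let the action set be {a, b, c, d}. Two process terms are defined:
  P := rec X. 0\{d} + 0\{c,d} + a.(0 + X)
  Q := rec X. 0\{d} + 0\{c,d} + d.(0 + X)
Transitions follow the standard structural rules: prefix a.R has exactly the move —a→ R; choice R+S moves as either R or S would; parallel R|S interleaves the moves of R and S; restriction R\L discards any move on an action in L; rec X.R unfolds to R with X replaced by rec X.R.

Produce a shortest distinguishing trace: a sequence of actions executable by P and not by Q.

a

LTS(P): 2 reachable states
  m0 = rec X. 0\{d} + 0\{c,d} + a.(0 + X) → —a→ m1
  m1 = 0 + (rec X. 0\{d} + 0\{c,d} + a.(0 + X)) → —a→ m1
LTS(Q): 2 reachable states
  n0 = rec X. 0\{d} + 0\{c,d} + d.(0 + X) → —d→ n1
  n1 = 0 + (rec X. 0\{d} + 0\{c,d} + d.(0 + X)) → —d→ n1
Executing a from P (initial set {m0}):
  [1] a ⇒ {m1}
  — P admits the full trace.
Executing a from Q (initial set {n0}):
  [1] a ⇒ no successor for Q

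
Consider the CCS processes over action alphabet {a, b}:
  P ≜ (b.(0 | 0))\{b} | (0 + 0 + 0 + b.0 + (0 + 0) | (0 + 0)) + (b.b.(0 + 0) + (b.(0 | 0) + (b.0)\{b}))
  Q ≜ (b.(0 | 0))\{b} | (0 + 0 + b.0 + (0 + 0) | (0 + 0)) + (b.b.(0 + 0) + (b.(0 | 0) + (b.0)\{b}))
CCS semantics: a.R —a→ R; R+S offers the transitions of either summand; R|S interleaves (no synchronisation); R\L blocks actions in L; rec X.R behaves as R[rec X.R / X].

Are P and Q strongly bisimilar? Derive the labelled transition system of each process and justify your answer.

Reachable graph of P (5 states):
  u0 = (b.(0 | 0))\{b} | (0 + 0 + 0 + b.0 + (0 + 0) | (0 + 0)) + (b.b.(0 + 0) + (b.(0 | 0) + (b.0)\{b})) :: --b--▸ u1, --b--▸ u2, --b--▸ u3
  u1 = (b.(0 | 0))\{b} | 0 :: (no moves)
  u2 = 0 | 0 :: (no moves)
  u3 = b.(0 + 0) :: --b--▸ u4
  u4 = 0 + 0 :: (no moves)
Reachable graph of Q (5 states):
  v0 = (b.(0 | 0))\{b} | (0 + 0 + b.0 + (0 + 0) | (0 + 0)) + (b.b.(0 + 0) + (b.(0 | 0) + (b.0)\{b})) :: --b--▸ v1, --b--▸ v2, --b--▸ v3
  v1 = (b.(0 | 0))\{b} | 0 :: (no moves)
  v2 = 0 | 0 :: (no moves)
  v3 = b.(0 + 0) :: --b--▸ v4
  v4 = 0 + 0 :: (no moves)
Coarsest stable partition (strong bisimilarity classes):
  B0 = {u0, v0}
  B1 = {u3, v3}
  B2 = {u1, u2, u4, v1, v2, v4}
u0 ∈ B0, v0 ∈ B0 → same block

P ~ Q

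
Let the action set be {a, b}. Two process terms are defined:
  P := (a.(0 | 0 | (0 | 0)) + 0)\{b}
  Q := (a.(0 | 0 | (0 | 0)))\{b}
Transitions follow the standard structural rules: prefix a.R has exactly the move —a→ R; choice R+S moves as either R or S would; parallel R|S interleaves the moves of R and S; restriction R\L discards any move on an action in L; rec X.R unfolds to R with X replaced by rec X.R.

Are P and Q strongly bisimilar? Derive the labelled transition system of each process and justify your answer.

YES

LTS(P): 2 reachable states
  u0 = (a.(0 | 0 | (0 | 0)) + 0)\{b} → ··a··> u1
  u1 = (0 | 0 | (0 | 0))\{b} → stopped
LTS(Q): 2 reachable states
  v0 = (a.(0 | 0 | (0 | 0)))\{b} → ··a··> v1
  v1 = (0 | 0 | (0 | 0))\{b} → stopped
Coarsest stable partition (strong bisimilarity classes):
  B0 = {u0, v0}
  B1 = {u1, v1}
u0 ∈ B0, v0 ∈ B0 → same block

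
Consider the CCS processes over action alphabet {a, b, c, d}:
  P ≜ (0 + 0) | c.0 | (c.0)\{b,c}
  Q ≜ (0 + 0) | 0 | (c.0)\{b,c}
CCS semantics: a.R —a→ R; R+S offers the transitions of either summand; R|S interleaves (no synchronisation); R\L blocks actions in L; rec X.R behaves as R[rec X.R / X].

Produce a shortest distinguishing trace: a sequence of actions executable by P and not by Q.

LTS(P): 2 reachable states
  u0 = (0 + 0) | c.0 | (c.0)\{b,c} has moves -c-> u1
  u1 = (0 + 0) | 0 | (c.0)\{b,c} has moves (no moves)
LTS(Q): 1 reachable states
  v0 = (0 + 0) | 0 | (c.0)\{b,c} has moves (no moves)
Run σ = ⟨c⟩ on P: start {u0}
  step 1 (c): {u1}
  — P admits the full trace.
Run σ = ⟨c⟩ on Q: start {v0}
  step 1 (c): ∅  — Q cannot continue

c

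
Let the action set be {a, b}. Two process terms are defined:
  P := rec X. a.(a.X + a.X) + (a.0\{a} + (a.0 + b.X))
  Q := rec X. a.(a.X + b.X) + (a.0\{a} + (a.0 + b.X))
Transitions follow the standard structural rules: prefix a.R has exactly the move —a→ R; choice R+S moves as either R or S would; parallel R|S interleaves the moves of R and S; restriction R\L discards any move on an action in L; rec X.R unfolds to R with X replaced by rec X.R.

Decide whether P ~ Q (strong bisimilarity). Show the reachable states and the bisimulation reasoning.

not bisimilar

Reachable graph of P (4 states):
  s0 = rec X. a.(a.X + a.X) + (a.0\{a} + (a.0 + b.X)) | =a=> s1, =a=> s2, =a=> s3, =b=> s0
  s1 = 0 | stopped
  s2 = 0\{a} | stopped
  s3 = a.(rec X. a.(a.X + a.X) + (a.0\{a} + (a.0 + b.X))) + a.(rec X. a.(a.X + a.X) + (a.0\{a} + (a.0 + b.X))) | =a=> s0
Reachable graph of Q (4 states):
  t0 = rec X. a.(a.X + b.X) + (a.0\{a} + (a.0 + b.X)) | =a=> t1, =a=> t2, =a=> t3, =b=> t0
  t1 = 0 | stopped
  t2 = 0\{a} | stopped
  t3 = a.(rec X. a.(a.X + b.X) + (a.0\{a} + (a.0 + b.X))) + b.(rec X. a.(a.X + b.X) + (a.0\{a} + (a.0 + b.X))) | =a=> t0, =b=> t0
Partition-refinement fixed point:
  B0 = {s0}
  B1 = {s1, s2, t1, t2}
  B2 = {s3}
  B3 = {t0}
  B4 = {t3}
s0 ∈ B0, t0 ∈ B3 → different blocks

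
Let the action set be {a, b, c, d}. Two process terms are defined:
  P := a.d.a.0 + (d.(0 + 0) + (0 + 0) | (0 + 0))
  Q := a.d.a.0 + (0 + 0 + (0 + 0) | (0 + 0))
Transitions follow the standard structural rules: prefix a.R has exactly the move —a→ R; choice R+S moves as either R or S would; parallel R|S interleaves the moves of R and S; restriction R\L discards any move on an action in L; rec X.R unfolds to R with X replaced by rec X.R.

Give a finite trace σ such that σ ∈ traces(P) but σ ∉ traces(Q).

P's transition system — 5 states:
  s0 = a.d.a.0 + (d.(0 + 0) + (0 + 0) | (0 + 0)) has moves —a→ s1, —d→ s2
  s1 = d.a.0 has moves —d→ s3
  s2 = 0 + 0 has moves ·
  s3 = a.0 has moves —a→ s4
  s4 = 0 has moves ·
Q's transition system — 4 states:
  t0 = a.d.a.0 + (0 + 0 + (0 + 0) | (0 + 0)) has moves —a→ t1
  t1 = d.a.0 has moves —d→ t2
  t2 = a.0 has moves —a→ t3
  t3 = 0 has moves ·
Executing d from P (initial set {s0}):
  [1] d ⇒ {s2}
  — P admits the full trace.
Executing d from Q (initial set {t0}):
  [1] d ⇒ no successor for Q

d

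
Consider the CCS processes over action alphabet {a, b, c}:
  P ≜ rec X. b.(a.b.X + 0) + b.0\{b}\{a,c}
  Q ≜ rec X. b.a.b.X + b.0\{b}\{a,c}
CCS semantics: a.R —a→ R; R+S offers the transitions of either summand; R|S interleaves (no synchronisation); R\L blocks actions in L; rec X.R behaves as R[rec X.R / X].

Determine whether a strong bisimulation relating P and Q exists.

P ~ Q

Reachable graph of P (4 states):
  m0 = rec X. b.(a.b.X + 0) + b.0\{b}\{a,c} → =b=> m1, =b=> m2
  m1 = 0\{b}\{a,c} → deadlocked
  m2 = a.b.(rec X. b.(a.b.X + 0) + b.0\{b}\{a,c}) + 0 → =a=> m3
  m3 = b.(rec X. b.(a.b.X + 0) + b.0\{b}\{a,c}) → =b=> m0
Reachable graph of Q (4 states):
  n0 = rec X. b.a.b.X + b.0\{b}\{a,c} → =b=> n1, =b=> n2
  n1 = 0\{b}\{a,c} → deadlocked
  n2 = a.b.(rec X. b.a.b.X + b.0\{b}\{a,c}) → =a=> n3
  n3 = b.(rec X. b.a.b.X + b.0\{b}\{a,c}) → =b=> n0
Partition-refinement fixed point:
  B0 = {m0, n0}
  B1 = {m2, n2}
  B2 = {m3, n3}
  B3 = {m1, n1}
m0 ∈ B0, n0 ∈ B0 → same block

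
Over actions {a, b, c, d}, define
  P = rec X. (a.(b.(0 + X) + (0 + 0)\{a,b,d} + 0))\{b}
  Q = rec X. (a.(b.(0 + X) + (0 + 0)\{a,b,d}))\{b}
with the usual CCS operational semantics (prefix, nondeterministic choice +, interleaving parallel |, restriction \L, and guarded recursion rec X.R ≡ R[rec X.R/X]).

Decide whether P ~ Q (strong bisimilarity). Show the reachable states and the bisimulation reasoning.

Reachable graph of P (2 states):
  m0 = rec X. (a.(b.(0 + X) + (0 + 0)\{a,b,d} + 0))\{b} has moves —a→ m1
  m1 = (b.(0 + (rec X. (a.(b.(0 + X) + (0 + 0)\{a,b,d} + 0))\{b})) + (0 + 0)\{a,b,d} + 0)\{b} has moves ∅
Reachable graph of Q (2 states):
  n0 = rec X. (a.(b.(0 + X) + (0 + 0)\{a,b,d}))\{b} has moves —a→ n1
  n1 = (b.(0 + (rec X. (a.(b.(0 + X) + (0 + 0)\{a,b,d}))\{b})) + (0 + 0)\{a,b,d})\{b} has moves ∅
Coarsest stable partition (strong bisimilarity classes):
  B0 = {m0, n0}
  B1 = {m1, n1}
m0 ∈ B0, n0 ∈ B0 → same block

P ~ Q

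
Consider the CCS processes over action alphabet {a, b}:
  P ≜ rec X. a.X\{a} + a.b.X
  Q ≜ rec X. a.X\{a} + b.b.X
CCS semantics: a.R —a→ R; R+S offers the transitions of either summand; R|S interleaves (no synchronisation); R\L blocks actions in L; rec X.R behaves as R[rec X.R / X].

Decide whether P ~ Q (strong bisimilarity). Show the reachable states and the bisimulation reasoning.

not bisimilar

Reachable graph of P (3 states):
  s0 = rec X. a.X\{a} + a.b.X has moves ··a··> s1, ··a··> s2
  s1 = (rec X. a.X\{a} + a.b.X)\{a} has moves ∅
  s2 = b.(rec X. a.X\{a} + a.b.X) has moves ··b··> s0
Reachable graph of Q (4 states):
  t0 = rec X. a.X\{a} + b.b.X has moves ··a··> t1, ··b··> t2
  t1 = (rec X. a.X\{a} + b.b.X)\{a} has moves ··b··> t3
  t2 = b.(rec X. a.X\{a} + b.b.X) has moves ··b··> t0
  t3 = (b.(rec X. a.X\{a} + b.b.X))\{a} has moves ··b··> t1
Partition-refinement fixed point:
  B0 = {s0}
  B1 = {s2}
  B2 = {s1}
  B3 = {t0}
  B4 = {t2}
  B5 = {t1, t3}
s0 ∈ B0, t0 ∈ B3 → different blocks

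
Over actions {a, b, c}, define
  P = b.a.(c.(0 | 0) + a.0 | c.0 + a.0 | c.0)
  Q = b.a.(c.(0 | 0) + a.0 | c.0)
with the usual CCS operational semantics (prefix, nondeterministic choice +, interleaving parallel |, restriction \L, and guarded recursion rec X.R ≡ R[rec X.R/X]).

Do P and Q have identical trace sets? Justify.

Reachable graph of P (6 states):
  u0 = b.a.(c.(0 | 0) + a.0 | c.0 + a.0 | c.0) | —b→ u1
  u1 = a.(c.(0 | 0) + a.0 | c.0 + a.0 | c.0) | —a→ u2
  u2 = c.(0 | 0) + a.0 | c.0 + a.0 | c.0 | —a→ u3, —c→ u4, —c→ u5
  u3 = 0 | c.0 | —c→ u4
  u4 = 0 | 0 | ∅
  u5 = a.0 | 0 | —a→ u4
Reachable graph of Q (6 states):
  v0 = b.a.(c.(0 | 0) + a.0 | c.0) | —b→ v1
  v1 = a.(c.(0 | 0) + a.0 | c.0) | —a→ v2
  v2 = c.(0 | 0) + a.0 | c.0 | —a→ v3, —c→ v4, —c→ v5
  v3 = 0 | c.0 | —c→ v4
  v4 = 0 | 0 | ∅
  v5 = a.0 | 0 | —a→ v4
Partition-refinement fixed point:
  B0 = {u0, v0}
  B1 = {u1, v1}
  B2 = {u2, v2}
  B3 = {u5, v5}
  B4 = {u4, v4}
  B5 = {u3, v3}
u0 ∈ B0, v0 ∈ B0 → same block
Bisimilar ⇒ trace-equivalent.

YES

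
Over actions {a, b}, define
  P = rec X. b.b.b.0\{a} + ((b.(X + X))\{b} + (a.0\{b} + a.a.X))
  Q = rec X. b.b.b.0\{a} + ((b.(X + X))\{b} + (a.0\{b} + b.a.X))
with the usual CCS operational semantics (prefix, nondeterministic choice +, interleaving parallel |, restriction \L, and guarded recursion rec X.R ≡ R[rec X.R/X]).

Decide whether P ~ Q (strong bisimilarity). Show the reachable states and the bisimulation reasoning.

not bisimilar

P's transition system — 6 states:
  u0 = rec X. b.b.b.0\{a} + ((b.(X + X))\{b} + (a.0\{b} + a.a.X)) | —a→ u1, —a→ u2, —b→ u3
  u1 = 0\{b} | (no moves)
  u2 = a.(rec X. b.b.b.0\{a} + ((b.(X + X))\{b} + (a.0\{b} + a.a.X))) | —a→ u0
  u3 = b.b.0\{a} | —b→ u4
  u4 = b.0\{a} | —b→ u5
  u5 = 0\{a} | (no moves)
Q's transition system — 6 states:
  v0 = rec X. b.b.b.0\{a} + ((b.(X + X))\{b} + (a.0\{b} + b.a.X)) | —a→ v1, —b→ v2, —b→ v3
  v1 = 0\{b} | (no moves)
  v2 = a.(rec X. b.b.b.0\{a} + ((b.(X + X))\{b} + (a.0\{b} + b.a.X))) | —a→ v0
  v3 = b.b.0\{a} | —b→ v4
  v4 = b.0\{a} | —b→ v5
  v5 = 0\{a} | (no moves)
Coarsest stable partition (strong bisimilarity classes):
  B0 = {u0}
  B1 = {u3, v3}
  B2 = {u4, v4}
  B3 = {u1, u5, v1, v5}
  B4 = {u2}
  B5 = {v0}
  B6 = {v2}
u0 ∈ B0, v0 ∈ B5 → different blocks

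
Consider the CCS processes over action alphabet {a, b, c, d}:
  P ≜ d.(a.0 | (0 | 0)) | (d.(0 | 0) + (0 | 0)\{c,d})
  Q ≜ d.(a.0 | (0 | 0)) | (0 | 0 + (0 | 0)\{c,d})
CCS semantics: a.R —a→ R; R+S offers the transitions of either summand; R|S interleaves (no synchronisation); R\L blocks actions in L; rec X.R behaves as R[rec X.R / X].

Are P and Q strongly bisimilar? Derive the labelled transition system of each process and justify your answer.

not bisimilar

P's transition system — 6 states:
  m0 = d.(a.0 | (0 | 0)) | (d.(0 | 0) + (0 | 0)\{c,d}) → ··d··> m1, ··d··> m2
  m1 = a.0 | (0 | 0) | (d.(0 | 0) + (0 | 0)\{c,d}) → ··a··> m3, ··d··> m4
  m2 = d.(a.0 | (0 | 0)) | (0 | 0) → ··d··> m4
  m3 = 0 | (0 | 0) | (d.(0 | 0) + (0 | 0)\{c,d}) → ··d··> m5
  m4 = a.0 | (0 | 0) | (0 | 0) → ··a··> m5
  m5 = 0 | (0 | 0) | (0 | 0) → (no moves)
Q's transition system — 3 states:
  n0 = d.(a.0 | (0 | 0)) | (0 | 0 + (0 | 0)\{c,d}) → ··d··> n1
  n1 = a.0 | (0 | 0) | (0 | 0 + (0 | 0)\{c,d}) → ··a··> n2
  n2 = 0 | (0 | 0) | (0 | 0 + (0 | 0)\{c,d}) → (no moves)
Partition-refinement fixed point:
  B0 = {m0}
  B1 = {m1}
  B2 = {m4, n1}
  B3 = {m5, n2}
  B4 = {m3}
  B5 = {m2, n0}
m0 ∈ B0, n0 ∈ B5 → different blocks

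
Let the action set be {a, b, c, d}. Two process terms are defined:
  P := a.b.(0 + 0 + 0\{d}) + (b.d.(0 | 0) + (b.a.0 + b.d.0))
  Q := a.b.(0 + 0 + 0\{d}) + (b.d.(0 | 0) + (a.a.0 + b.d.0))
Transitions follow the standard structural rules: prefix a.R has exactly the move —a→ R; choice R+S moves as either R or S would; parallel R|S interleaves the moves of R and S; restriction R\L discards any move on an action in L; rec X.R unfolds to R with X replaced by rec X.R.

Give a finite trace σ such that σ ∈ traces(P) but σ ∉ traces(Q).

Reachable graph of P (8 states):
  s0 = a.b.(0 + 0 + 0\{d}) + (b.d.(0 | 0) + (b.a.0 + b.d.0)) :: -a-> s1, -b-> s2, -b-> s3, -b-> s4
  s1 = b.(0 + 0 + 0\{d}) :: -b-> s5
  s2 = a.0 :: -a-> s6
  s3 = d.(0 | 0) :: -d-> s7
  s4 = d.0 :: -d-> s6
  s5 = 0 + 0 + 0\{d} :: ∅
  s6 = 0 :: ∅
  s7 = 0 | 0 :: ∅
Reachable graph of Q (8 states):
  t0 = a.b.(0 + 0 + 0\{d}) + (b.d.(0 | 0) + (a.a.0 + b.d.0)) :: -a-> t1, -a-> t2, -b-> t3, -b-> t4
  t1 = a.0 :: -a-> t5
  t2 = b.(0 + 0 + 0\{d}) :: -b-> t6
  t3 = d.(0 | 0) :: -d-> t7
  t4 = d.0 :: -d-> t5
  t5 = 0 :: ∅
  t6 = 0 + 0 + 0\{d} :: ∅
  t7 = 0 | 0 :: ∅
Run σ = ⟨ba⟩ on P: start {s0}
  [1] b ⇒ {s2, s3, s4}
  [2] a ⇒ {s6}
  P completes σ.
Run σ = ⟨ba⟩ on Q: start {t0}
  [1] b ⇒ {t3, t4}
  [2] a ⇒ no successor for Q

ba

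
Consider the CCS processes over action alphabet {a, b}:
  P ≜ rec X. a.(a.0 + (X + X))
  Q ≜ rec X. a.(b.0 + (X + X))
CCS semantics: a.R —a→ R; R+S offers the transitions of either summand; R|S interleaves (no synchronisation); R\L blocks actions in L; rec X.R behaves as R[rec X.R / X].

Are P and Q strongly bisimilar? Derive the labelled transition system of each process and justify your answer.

NO

LTS(P): 3 reachable states
  s0 = rec X. a.(a.0 + (X + X)) → --a--▸ s1
  s1 = a.0 + ((rec X. a.(a.0 + (X + X))) + (rec X. a.(a.0 + (X + X)))) → --a--▸ s1, --a--▸ s2
  s2 = 0 → (no moves)
LTS(Q): 3 reachable states
  t0 = rec X. a.(b.0 + (X + X)) → --a--▸ t1
  t1 = b.0 + ((rec X. a.(b.0 + (X + X))) + (rec X. a.(b.0 + (X + X)))) → --a--▸ t1, --b--▸ t2
  t2 = 0 → (no moves)
Bisimilarity quotient blocks:
  B0 = {s0}
  B1 = {s1}
  B2 = {s2, t2}
  B3 = {t0}
  B4 = {t1}
s0 ∈ B0, t0 ∈ B3 → different blocks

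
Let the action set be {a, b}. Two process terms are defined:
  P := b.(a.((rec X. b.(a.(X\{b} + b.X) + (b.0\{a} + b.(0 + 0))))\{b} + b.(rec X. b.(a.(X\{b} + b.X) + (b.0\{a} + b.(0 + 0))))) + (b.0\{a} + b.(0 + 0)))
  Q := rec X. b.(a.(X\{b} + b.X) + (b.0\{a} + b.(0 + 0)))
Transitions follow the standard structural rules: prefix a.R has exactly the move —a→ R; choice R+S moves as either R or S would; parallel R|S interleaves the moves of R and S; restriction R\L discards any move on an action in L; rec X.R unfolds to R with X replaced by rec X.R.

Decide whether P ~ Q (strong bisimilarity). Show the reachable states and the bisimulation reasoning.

LTS(P): 6 reachable states
  u0 = b.(a.((rec X. b.(a.(X\{b} + b.X) + (b.0\{a} + b.(0 + 0))))\{b} + b.(rec X. b.(a.(X\{b} + b.X) + (b.0\{a} + b.(0 + 0))))) + (b.0\{a} + b.(0 + 0))) | -b-> u1
  u1 = a.((rec X. b.(a.(X\{b} + b.X) + (b.0\{a} + b.(0 + 0))))\{b} + b.(rec X. b.(a.(X\{b} + b.X) + (b.0\{a} + b.(0 + 0))))) + (b.0\{a} + b.(0 + 0)) | -a-> u2, -b-> u3, -b-> u4
  u2 = (rec X. b.(a.(X\{b} + b.X) + (b.0\{a} + b.(0 + 0))))\{b} + b.(rec X. b.(a.(X\{b} + b.X) + (b.0\{a} + b.(0 + 0)))) | -b-> u5
  u3 = 0 + 0 | (no moves)
  u4 = 0\{a} | (no moves)
  u5 = rec X. b.(a.(X\{b} + b.X) + (b.0\{a} + b.(0 + 0))) | -b-> u1
LTS(Q): 5 reachable states
  v0 = rec X. b.(a.(X\{b} + b.X) + (b.0\{a} + b.(0 + 0))) | -b-> v1
  v1 = a.((rec X. b.(a.(X\{b} + b.X) + (b.0\{a} + b.(0 + 0))))\{b} + b.(rec X. b.(a.(X\{b} + b.X) + (b.0\{a} + b.(0 + 0))))) + (b.0\{a} + b.(0 + 0)) | -a-> v2, -b-> v3, -b-> v4
  v2 = (rec X. b.(a.(X\{b} + b.X) + (b.0\{a} + b.(0 + 0))))\{b} + b.(rec X. b.(a.(X\{b} + b.X) + (b.0\{a} + b.(0 + 0)))) | -b-> v0
  v3 = 0 + 0 | (no moves)
  v4 = 0\{a} | (no moves)
Coarsest stable partition (strong bisimilarity classes):
  B0 = {u0, u5, v0}
  B1 = {u1, v1}
  B2 = {u3, u4, v3, v4}
  B3 = {u2, v2}
u0 ∈ B0, v0 ∈ B0 → same block

YES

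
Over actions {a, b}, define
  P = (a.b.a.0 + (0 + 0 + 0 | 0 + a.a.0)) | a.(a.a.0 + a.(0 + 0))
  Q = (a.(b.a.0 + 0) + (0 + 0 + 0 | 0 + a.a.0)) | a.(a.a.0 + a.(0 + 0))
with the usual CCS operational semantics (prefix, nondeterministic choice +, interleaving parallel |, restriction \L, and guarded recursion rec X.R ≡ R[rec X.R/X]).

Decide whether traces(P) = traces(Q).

P's transition system — 20 states:
  p0 = (a.b.a.0 + (0 + 0 + 0 | 0 + a.a.0)) | a.(a.a.0 + a.(0 + 0)) ⊢ -a-> p1, -a-> p2, -a-> p3
  p1 = (a.b.a.0 + (0 + 0 + 0 | 0 + a.a.0)) | (a.a.0 + a.(0 + 0)) ⊢ -a-> p4, -a-> p5, -a-> p6, -a-> p7
  p2 = a.0 | a.(a.a.0 + a.(0 + 0)) ⊢ -a-> p6, -a-> p8
  p3 = b.a.0 | a.(a.a.0 + a.(0 + 0)) ⊢ -a-> p7, -b-> p2
  p4 = (a.b.a.0 + (0 + 0 + 0 | 0 + a.a.0)) | (0 + 0) ⊢ -a-> p10, -a-> p9
  p5 = (a.b.a.0 + (0 + 0 + 0 | 0 + a.a.0)) | a.0 ⊢ -a-> p11, -a-> p12, -a-> p13
  p6 = a.0 | (a.a.0 + a.(0 + 0)) ⊢ -a-> p12, -a-> p14, -a-> p9
  p7 = b.a.0 | (a.a.0 + a.(0 + 0)) ⊢ -a-> p10, -a-> p13, -b-> p6
  p8 = 0 | a.(a.a.0 + a.(0 + 0)) ⊢ -a-> p14
  p9 = a.0 | (0 + 0) ⊢ -a-> p15
  p10 = b.a.0 | (0 + 0) ⊢ -b-> p9
  p11 = (a.b.a.0 + (0 + 0 + 0 | 0 + a.a.0)) | 0 ⊢ -a-> p16, -a-> p17
  p12 = a.0 | a.0 ⊢ -a-> p16, -a-> p18
  p13 = b.a.0 | a.0 ⊢ -a-> p17, -b-> p12
  p14 = 0 | (a.a.0 + a.(0 + 0)) ⊢ -a-> p15, -a-> p18
  p15 = 0 | (0 + 0) ⊢ (no moves)
  p16 = a.0 | 0 ⊢ -a-> p19
  p17 = b.a.0 | 0 ⊢ -b-> p16
  p18 = 0 | a.0 ⊢ -a-> p19
  p19 = 0 | 0 ⊢ (no moves)
Q's transition system — 20 states:
  q0 = (a.(b.a.0 + 0) + (0 + 0 + 0 | 0 + a.a.0)) | a.(a.a.0 + a.(0 + 0)) ⊢ -a-> q1, -a-> q2, -a-> q3
  q1 = (a.(b.a.0 + 0) + (0 + 0 + 0 | 0 + a.a.0)) | (a.a.0 + a.(0 + 0)) ⊢ -a-> q4, -a-> q5, -a-> q6, -a-> q7
  q2 = (b.a.0 + 0) | a.(a.a.0 + a.(0 + 0)) ⊢ -a-> q6, -b-> q3
  q3 = a.0 | a.(a.a.0 + a.(0 + 0)) ⊢ -a-> q7, -a-> q8
  q4 = (a.(b.a.0 + 0) + (0 + 0 + 0 | 0 + a.a.0)) | (0 + 0) ⊢ -a-> q10, -a-> q9
  q5 = (a.(b.a.0 + 0) + (0 + 0 + 0 | 0 + a.a.0)) | a.0 ⊢ -a-> q11, -a-> q12, -a-> q13
  q6 = (b.a.0 + 0) | (a.a.0 + a.(0 + 0)) ⊢ -a-> q12, -a-> q9, -b-> q7
  q7 = a.0 | (a.a.0 + a.(0 + 0)) ⊢ -a-> q10, -a-> q13, -a-> q14
  q8 = 0 | a.(a.a.0 + a.(0 + 0)) ⊢ -a-> q14
  q9 = (b.a.0 + 0) | (0 + 0) ⊢ -b-> q10
  q10 = a.0 | (0 + 0) ⊢ -a-> q15
  q11 = (a.(b.a.0 + 0) + (0 + 0 + 0 | 0 + a.a.0)) | 0 ⊢ -a-> q16, -a-> q17
  q12 = (b.a.0 + 0) | a.0 ⊢ -a-> q16, -b-> q13
  q13 = a.0 | a.0 ⊢ -a-> q17, -a-> q18
  q14 = 0 | (a.a.0 + a.(0 + 0)) ⊢ -a-> q15, -a-> q18
  q15 = 0 | (0 + 0) ⊢ (no moves)
  q16 = (b.a.0 + 0) | 0 ⊢ -b-> q17
  q17 = a.0 | 0 ⊢ -a-> q19
  q18 = 0 | a.0 ⊢ -a-> q19
  q19 = 0 | 0 ⊢ (no moves)
Coarsest stable partition (strong bisimilarity classes):
  B0 = {p0, q0}
  B1 = {p2, q3}
  B2 = {p8, q8}
  B3 = {p14, q14}
  B4 = {p15, p19, q15, q19}
  B5 = {p16, p18, p9, q10, q17, q18}
  B6 = {p6, q7}
  B7 = {p12, q13}
  B8 = {p3, q2}
  B9 = {p7, q6}
  B10 = {p13, q12}
  B11 = {p10, p17, q16, q9}
  B12 = {p1, q1}
  B13 = {p5, q5}
  B14 = {p11, p4, q11, q4}
p0 ∈ B0, q0 ∈ B0 → same block
Bisimilar ⇒ trace-equivalent.

traces(P) = traces(Q)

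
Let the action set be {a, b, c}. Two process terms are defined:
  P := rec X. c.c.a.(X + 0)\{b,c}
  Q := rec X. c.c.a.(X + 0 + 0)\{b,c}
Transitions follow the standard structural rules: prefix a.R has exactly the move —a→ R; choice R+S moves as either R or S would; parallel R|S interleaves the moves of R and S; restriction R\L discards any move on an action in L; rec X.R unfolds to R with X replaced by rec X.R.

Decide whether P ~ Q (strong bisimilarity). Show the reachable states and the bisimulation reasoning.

LTS(P): 4 reachable states
  m0 = rec X. c.c.a.(X + 0)\{b,c} has moves ··c··> m1
  m1 = c.a.((rec X. c.c.a.(X + 0)\{b,c}) + 0)\{b,c} has moves ··c··> m2
  m2 = a.((rec X. c.c.a.(X + 0)\{b,c}) + 0)\{b,c} has moves ··a··> m3
  m3 = ((rec X. c.c.a.(X + 0)\{b,c}) + 0)\{b,c} has moves ·
LTS(Q): 4 reachable states
  n0 = rec X. c.c.a.(X + 0 + 0)\{b,c} has moves ··c··> n1
  n1 = c.a.((rec X. c.c.a.(X + 0 + 0)\{b,c}) + 0 + 0)\{b,c} has moves ··c··> n2
  n2 = a.((rec X. c.c.a.(X + 0 + 0)\{b,c}) + 0 + 0)\{b,c} has moves ··a··> n3
  n3 = ((rec X. c.c.a.(X + 0 + 0)\{b,c}) + 0 + 0)\{b,c} has moves ·
Coarsest stable partition (strong bisimilarity classes):
  B0 = {m0, n0}
  B1 = {m1, n1}
  B2 = {m2, n2}
  B3 = {m3, n3}
m0 ∈ B0, n0 ∈ B0 → same block

P ~ Q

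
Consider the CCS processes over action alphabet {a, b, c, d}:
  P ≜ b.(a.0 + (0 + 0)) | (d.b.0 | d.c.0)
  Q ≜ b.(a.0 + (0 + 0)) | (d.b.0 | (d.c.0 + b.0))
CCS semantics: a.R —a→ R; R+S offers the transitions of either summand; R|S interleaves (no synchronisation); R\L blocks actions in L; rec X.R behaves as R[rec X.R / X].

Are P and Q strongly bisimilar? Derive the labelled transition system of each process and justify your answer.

LTS(P): 27 reachable states
  u0 = b.(a.0 + (0 + 0)) | (d.b.0 | d.c.0) → ··b··> u1, ··d··> u2, ··d··> u3
  u1 = (a.0 + (0 + 0)) | (d.b.0 | d.c.0) → ··a··> u4, ··d··> u5, ··d··> u6
  u2 = b.(a.0 + (0 + 0)) | (b.0 | d.c.0) → ··b··> u5, ··b··> u7, ··d··> u8
  u3 = b.(a.0 + (0 + 0)) | (d.b.0 | c.0) → ··b··> u6, ··c··> u9, ··d··> u8
  u4 = 0 | (d.b.0 | d.c.0) → ··d··> u10, ··d··> u11
  u5 = (a.0 + (0 + 0)) | (b.0 | d.c.0) → ··a··> u10, ··b··> u12, ··d··> u13
  u6 = (a.0 + (0 + 0)) | (d.b.0 | c.0) → ··a··> u11, ··c··> u14, ··d··> u13
  u7 = b.(a.0 + (0 + 0)) | (0 | d.c.0) → ··b··> u12, ··d··> u15
  u8 = b.(a.0 + (0 + 0)) | (b.0 | c.0) → ··b··> u13, ··b··> u15, ··c··> u16
  u9 = b.(a.0 + (0 + 0)) | (d.b.0 | 0) → ··b··> u14, ··d··> u16
  u10 = 0 | (b.0 | d.c.0) → ··b··> u17, ··d··> u18
  u11 = 0 | (d.b.0 | c.0) → ··c··> u19, ··d··> u18
  u12 = (a.0 + (0 + 0)) | (0 | d.c.0) → ··a··> u17, ··d··> u20
  u13 = (a.0 + (0 + 0)) | (b.0 | c.0) → ··a··> u18, ··b··> u20, ··c··> u21
  u14 = (a.0 + (0 + 0)) | (d.b.0 | 0) → ··a··> u19, ··d··> u21
  u15 = b.(a.0 + (0 + 0)) | (0 | c.0) → ··b··> u20, ··c··> u22
  u16 = b.(a.0 + (0 + 0)) | (b.0 | 0) → ··b··> u21, ··b··> u22
  u17 = 0 | (0 | d.c.0) → ··d··> u23
  u18 = 0 | (b.0 | c.0) → ··b··> u23, ··c··> u24
  u19 = 0 | (d.b.0 | 0) → ··d··> u24
  u20 = (a.0 + (0 + 0)) | (0 | c.0) → ··a··> u23, ··c··> u25
  u21 = (a.0 + (0 + 0)) | (b.0 | 0) → ··a··> u24, ··b··> u25
  u22 = b.(a.0 + (0 + 0)) | (0 | 0) → ··b··> u25
  u23 = 0 | (0 | c.0) → ··c··> u26
  u24 = 0 | (b.0 | 0) → ··b··> u26
  u25 = (a.0 + (0 + 0)) | (0 | 0) → ··a··> u26
  u26 = 0 | (0 | 0) → (no moves)
LTS(Q): 27 reachable states
  v0 = b.(a.0 + (0 + 0)) | (d.b.0 | (d.c.0 + b.0)) → ··b··> v1, ··b··> v2, ··d··> v3, ··d··> v4
  v1 = (a.0 + (0 + 0)) | (d.b.0 | (d.c.0 + b.0)) → ··a··> v5, ··b··> v6, ··d··> v7, ··d··> v8
  v2 = b.(a.0 + (0 + 0)) | (d.b.0 | 0) → ··b··> v6, ··d··> v9
  v3 = b.(a.0 + (0 + 0)) | (b.0 | (d.c.0 + b.0)) → ··b··> v10, ··b··> v7, ··b··> v9, ··d··> v11
  v4 = b.(a.0 + (0 + 0)) | (d.b.0 | c.0) → ··b··> v8, ··c··> v2, ··d··> v11
  v5 = 0 | (d.b.0 | (d.c.0 + b.0)) → ··b··> v12, ··d··> v13, ··d··> v14
  v6 = (a.0 + (0 + 0)) | (d.b.0 | 0) → ··a··> v12, ··d··> v15
  v7 = (a.0 + (0 + 0)) | (b.0 | (d.c.0 + b.0)) → ··a··> v13, ··b··> v15, ··b··> v16, ··d··> v17
  v8 = (a.0 + (0 + 0)) | (d.b.0 | c.0) → ··a··> v14, ··c··> v6, ··d··> v17
  v9 = b.(a.0 + (0 + 0)) | (b.0 | 0) → ··b··> v15, ··b··> v18
  v10 = b.(a.0 + (0 + 0)) | (0 | (d.c.0 + b.0)) → ··b··> v16, ··b··> v18, ··d··> v19
  v11 = b.(a.0 + (0 + 0)) | (b.0 | c.0) → ··b··> v17, ··b··> v19, ··c··> v9
  v12 = 0 | (d.b.0 | 0) → ··d··> v20
  v13 = 0 | (b.0 | (d.c.0 + b.0)) → ··b··> v20, ··b··> v21, ··d··> v22
  v14 = 0 | (d.b.0 | c.0) → ··c··> v12, ··d··> v22
  v15 = (a.0 + (0 + 0)) | (b.0 | 0) → ··a··> v20, ··b··> v23
  v16 = (a.0 + (0 + 0)) | (0 | (d.c.0 + b.0)) → ··a··> v21, ··b··> v23, ··d··> v24
  v17 = (a.0 + (0 + 0)) | (b.0 | c.0) → ··a··> v22, ··b··> v24, ··c··> v15
  v18 = b.(a.0 + (0 + 0)) | (0 | 0) → ··b··> v23
  v19 = b.(a.0 + (0 + 0)) | (0 | c.0) → ··b··> v24, ··c··> v18
  v20 = 0 | (b.0 | 0) → ··b··> v25
  v21 = 0 | (0 | (d.c.0 + b.0)) → ··b··> v25, ··d··> v26
  v22 = 0 | (b.0 | c.0) → ··b··> v26, ··c··> v20
  v23 = (a.0 + (0 + 0)) | (0 | 0) → ··a··> v25
  v24 = (a.0 + (0 + 0)) | (0 | c.0) → ··a··> v26, ··c··> v23
  v25 = 0 | (0 | 0) → (no moves)
  v26 = 0 | (0 | c.0) → ··c··> v25
Coarsest stable partition (strong bisimilarity classes):
  B0 = {u0}
  B1 = {u3, v4}
  B2 = {u6, v8}
  B3 = {u11, v14}
  B4 = {u18, v22}
  B5 = {u24, v20}
  B6 = {u26, v25}
  B7 = {u23, v26}
  B8 = {u19, v12}
  B9 = {u13, v17}
  B10 = {u21, v15}
  B11 = {u25, v23}
  B12 = {u20, v24}
  B13 = {u14, v6}
  B14 = {u8, v11}
  B15 = {u16, v9}
  B16 = {u22, v18}
  B17 = {u15, v19}
  B18 = {u9, v2}
  B19 = {u1}
  B20 = {u5}
  B21 = {u12}
  B22 = {u17}
  B23 = {u10}
  B24 = {u4}
  B25 = {u2}
  B26 = {u7}
  B27 = {v0}
  B28 = {v1}
  B29 = {v7}
  B30 = {v16}
  B31 = {v21}
  B32 = {v13}
  B33 = {v5}
  B34 = {v3}
  B35 = {v10}
u0 ∈ B0, v0 ∈ B27 → different blocks

not bisimilar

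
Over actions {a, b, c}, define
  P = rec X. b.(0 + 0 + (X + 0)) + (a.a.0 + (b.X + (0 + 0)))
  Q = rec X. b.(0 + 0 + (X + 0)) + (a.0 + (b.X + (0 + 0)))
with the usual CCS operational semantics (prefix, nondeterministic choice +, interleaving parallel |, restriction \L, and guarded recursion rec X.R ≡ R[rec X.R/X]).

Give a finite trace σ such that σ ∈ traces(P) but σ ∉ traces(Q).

aa

P's transition system — 4 states:
  m0 = rec X. b.(0 + 0 + (X + 0)) + (a.a.0 + (b.X + (0 + 0))) | —a→ m1, —b→ m0, —b→ m2
  m1 = a.0 | —a→ m3
  m2 = 0 + 0 + ((rec X. b.(0 + 0 + (X + 0)) + (a.a.0 + (b.X + (0 + 0)))) + 0) | —a→ m1, —b→ m0, —b→ m2
  m3 = 0 | deadlocked
Q's transition system — 3 states:
  n0 = rec X. b.(0 + 0 + (X + 0)) + (a.0 + (b.X + (0 + 0))) | —a→ n1, —b→ n0, —b→ n2
  n1 = 0 | deadlocked
  n2 = 0 + 0 + ((rec X. b.(0 + 0 + (X + 0)) + (a.0 + (b.X + (0 + 0)))) + 0) | —a→ n1, —b→ n0, —b→ n2
Trace ⟨aa⟩ through P, begin at {m0}:
  after a @ step 1: {m1}
  after a @ step 2: {m3}
  — P admits the full trace.
Trace ⟨aa⟩ through Q, begin at {n0}:
  after a @ step 1: {n1}
  after a @ step 2: ∅ (Q stuck)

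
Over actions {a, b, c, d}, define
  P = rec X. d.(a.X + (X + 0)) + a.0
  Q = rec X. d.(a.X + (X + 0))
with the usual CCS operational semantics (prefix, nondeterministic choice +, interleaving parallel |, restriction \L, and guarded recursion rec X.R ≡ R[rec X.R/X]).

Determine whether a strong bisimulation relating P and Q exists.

P ≁ Q

LTS(P): 3 reachable states
  u0 = rec X. d.(a.X + (X + 0)) + a.0 ⊢ —a→ u1, —d→ u2
  u1 = 0 ⊢ ·
  u2 = a.(rec X. d.(a.X + (X + 0)) + a.0) + ((rec X. d.(a.X + (X + 0)) + a.0) + 0) ⊢ —a→ u0, —a→ u1, —d→ u2
LTS(Q): 2 reachable states
  v0 = rec X. d.(a.X + (X + 0)) ⊢ —d→ v1
  v1 = a.(rec X. d.(a.X + (X + 0))) + ((rec X. d.(a.X + (X + 0))) + 0) ⊢ —a→ v0, —d→ v1
Bisimilarity quotient blocks:
  B0 = {u0}
  B1 = {u1}
  B2 = {u2}
  B3 = {v0}
  B4 = {v1}
u0 ∈ B0, v0 ∈ B3 → different blocks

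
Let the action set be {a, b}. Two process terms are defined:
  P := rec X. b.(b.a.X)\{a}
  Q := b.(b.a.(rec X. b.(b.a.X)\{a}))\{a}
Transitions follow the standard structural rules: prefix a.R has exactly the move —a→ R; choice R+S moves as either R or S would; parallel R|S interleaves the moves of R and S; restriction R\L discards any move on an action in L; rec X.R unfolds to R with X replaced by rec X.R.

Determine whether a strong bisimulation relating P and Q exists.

P's transition system — 3 states:
  m0 = rec X. b.(b.a.X)\{a} has moves ··b··> m1
  m1 = (b.a.(rec X. b.(b.a.X)\{a}))\{a} has moves ··b··> m2
  m2 = (a.(rec X. b.(b.a.X)\{a}))\{a} has moves ∅
Q's transition system — 3 states:
  n0 = b.(b.a.(rec X. b.(b.a.X)\{a}))\{a} has moves ··b··> n1
  n1 = (b.a.(rec X. b.(b.a.X)\{a}))\{a} has moves ··b··> n2
  n2 = (a.(rec X. b.(b.a.X)\{a}))\{a} has moves ∅
Coarsest stable partition (strong bisimilarity classes):
  B0 = {m0, n0}
  B1 = {m1, n1}
  B2 = {m2, n2}
m0 ∈ B0, n0 ∈ B0 → same block

P ~ Q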